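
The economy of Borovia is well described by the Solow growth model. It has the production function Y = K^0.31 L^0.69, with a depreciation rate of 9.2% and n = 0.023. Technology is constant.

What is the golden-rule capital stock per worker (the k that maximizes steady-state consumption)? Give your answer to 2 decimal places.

k_gold ≈ 4.21

The golden rule sets f'(k) = n + δ, i.e. α·k^(α−1) = n + δ.
So k^(1−α) = α / (n + δ) = 0.31 / 0.115 = 2.6957.
k_gold = 2.6957^(1/0.69) ≈ 4.2088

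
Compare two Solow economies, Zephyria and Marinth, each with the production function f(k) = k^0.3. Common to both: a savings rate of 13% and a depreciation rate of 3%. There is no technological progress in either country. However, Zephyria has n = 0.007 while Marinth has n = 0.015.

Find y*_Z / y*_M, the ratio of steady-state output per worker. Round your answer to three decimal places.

y*_Z / y*_M ≈ 1.088

Steady-state y* = [s/(n + δ)]^(α/(1−α)), so the ratio is [ (s_Z/(n + δ)_Z) / (s_M/(n + δ)_M) ]^0.4286.
s_Z/(n + δ)_Z = 0.13/0.037 = 3.5135; s_M/(n + δ)_M = 0.13/0.045 = 2.8889.
Ratio = (3.5135/2.8889)^0.4286 = 1.2162^0.4286 ≈ 1.0875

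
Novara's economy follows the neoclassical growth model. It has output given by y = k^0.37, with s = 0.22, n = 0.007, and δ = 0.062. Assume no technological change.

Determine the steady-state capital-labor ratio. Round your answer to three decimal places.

At the steady state, Δk = 0, so s·k^α = (n + δ)·k.
Dividing both sides by k: k^(1−α) = s / (n + δ).
k^0.63 = 0.22 / (0.007 + 0.062) = 0.22 / 0.069 = 3.1884
k* = 3.1884^(1/0.63) ≈ 6.2997

k* = 6.300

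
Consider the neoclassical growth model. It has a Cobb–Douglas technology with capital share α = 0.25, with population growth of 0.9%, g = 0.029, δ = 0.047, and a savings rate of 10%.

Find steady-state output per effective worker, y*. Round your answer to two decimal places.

In steady state, investment equals break-even investment: s·k^α = (n + g + δ)·k.
Dividing both sides by k: k^(1−α) = s / (n + g + δ).
k^0.75 = 0.10 / (0.009 + 0.029 + 0.047) = 0.10 / 0.085 = 1.1765
k* = 1.1765^(1/0.75) ≈ 1.2420
y* = (k*)^α = 1.2420^0.25 ≈ 1.0557

y* ≈ 1.06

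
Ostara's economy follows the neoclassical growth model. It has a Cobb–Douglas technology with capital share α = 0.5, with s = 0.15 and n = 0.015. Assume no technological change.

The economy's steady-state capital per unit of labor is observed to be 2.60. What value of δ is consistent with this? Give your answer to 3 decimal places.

δ ≈ 0.078

Steady state requires s·f(k) = (n + δ)·k, i.e. s·k^α = (n + δ)·k.
So s / (n + δ) = (k*)^(1−α) = 2.60^0.5 = 1.6125.
Therefore n + δ = s / 1.6125 = 0.15 / 1.6125 = 0.0930, so δ = 0.0930 − 0.015 = 0.0780.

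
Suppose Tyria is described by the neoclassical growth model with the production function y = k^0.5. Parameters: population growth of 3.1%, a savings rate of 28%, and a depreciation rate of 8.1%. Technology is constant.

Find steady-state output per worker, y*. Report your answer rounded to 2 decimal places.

Steady state requires s·f(k) = (n + δ)·k, i.e. s·k^α = (n + δ)·k.
Dividing both sides by k: k^(1−α) = s / (n + δ).
k^0.5 = 0.28 / (0.031 + 0.081) = 0.28 / 0.112 = 2.5000
k* = 2.5000^(1/0.5) ≈ 6.2500
y* = (k*)^α = 6.2500^0.5 ≈ 2.5000

y* = 2.50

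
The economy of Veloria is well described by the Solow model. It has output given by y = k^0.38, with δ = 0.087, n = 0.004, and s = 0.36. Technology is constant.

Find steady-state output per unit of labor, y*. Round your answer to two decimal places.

y* = 2.32

Steady state requires s·f(k) = (n + δ)·k, i.e. s·k^α = (n + δ)·k.
Dividing both sides by k: k^(1−α) = s / (n + δ).
k^0.62 = 0.36 / (0.004 + 0.087) = 0.36 / 0.091 = 3.9560
k* = 3.9560^(1/0.62) ≈ 9.1900
y* = (k*)^α = 9.1900^0.38 ≈ 2.3231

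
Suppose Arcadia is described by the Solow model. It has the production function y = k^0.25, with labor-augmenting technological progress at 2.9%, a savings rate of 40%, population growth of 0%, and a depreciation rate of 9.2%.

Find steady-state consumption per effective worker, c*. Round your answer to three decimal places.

In steady state, investment equals break-even investment: s·k^α = (n + g + δ)·k.
Rearranging, k^(1−α) = s / (n + g + δ).
k^0.75 = 0.40 / (0.000 + 0.029 + 0.092) = 0.40 / 0.121 = 3.3058
k* = 3.3058^(1/0.75) ≈ 4.9246
y* = (k*)^α = 4.9246^0.25 ≈ 1.4897
c* = (1 − s)·y* = (1 − 0.40) × 1.4897 ≈ 0.8938

c* = 0.894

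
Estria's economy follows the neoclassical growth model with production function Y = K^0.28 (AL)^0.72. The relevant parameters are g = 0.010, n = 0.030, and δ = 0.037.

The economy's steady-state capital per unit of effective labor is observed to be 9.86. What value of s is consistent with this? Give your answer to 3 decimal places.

s ≈ 0.400

Steady state requires s·f(k) = (n + g + δ)·k, i.e. s·k^α = (n + g + δ)·k.
So s / (n + g + δ) = (k*)^(1−α) = 9.86^0.72 = 5.1951.
Therefore s = 5.1951 × (n + g + δ) = 5.1951 × 0.077 = 0.4000.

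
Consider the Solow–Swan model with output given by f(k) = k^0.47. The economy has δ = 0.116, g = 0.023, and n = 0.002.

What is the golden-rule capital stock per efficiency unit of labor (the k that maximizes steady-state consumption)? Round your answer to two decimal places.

k_gold ≈ 9.70

The golden rule sets f'(k) = n + g + δ, i.e. α·k^(α−1) = n + g + δ.
So k^(1−α) = α / (n + g + δ) = 0.47 / 0.141 = 3.3333.
k_gold = 3.3333^(1/0.53) ≈ 9.6952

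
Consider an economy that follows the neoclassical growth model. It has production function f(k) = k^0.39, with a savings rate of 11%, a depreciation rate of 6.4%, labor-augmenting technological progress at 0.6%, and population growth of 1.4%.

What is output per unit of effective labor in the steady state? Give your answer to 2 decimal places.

y* = 1.19

Steady state requires s·f(k) = (n + g + δ)·k, i.e. s·k^α = (n + g + δ)·k.
Rearranging, k^(1−α) = s / (n + g + δ).
k^0.61 = 0.11 / (0.014 + 0.006 + 0.064) = 0.11 / 0.084 = 1.3095
k* = 1.3095^(1/0.61) ≈ 1.5559
y* = (k*)^α = 1.5559^0.39 ≈ 1.1882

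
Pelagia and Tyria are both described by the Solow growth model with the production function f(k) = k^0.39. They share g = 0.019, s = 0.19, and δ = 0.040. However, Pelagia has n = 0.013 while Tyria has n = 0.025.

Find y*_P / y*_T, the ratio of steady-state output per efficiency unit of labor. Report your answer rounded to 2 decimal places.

y*_P / y*_T ≈ 1.10

Steady-state y* = [s/(n + g + δ)]^(α/(1−α)), so the ratio is [ (s_P/(n + g + δ)_P) / (s_T/(n + g + δ)_T) ]^0.6393.
s_P/(n + g + δ)_P = 0.19/0.072 = 2.6389; s_T/(n + g + δ)_T = 0.19/0.084 = 2.2619.
Ratio = (2.6389/2.2619)^0.6393 = 1.1667^0.6393 ≈ 1.1036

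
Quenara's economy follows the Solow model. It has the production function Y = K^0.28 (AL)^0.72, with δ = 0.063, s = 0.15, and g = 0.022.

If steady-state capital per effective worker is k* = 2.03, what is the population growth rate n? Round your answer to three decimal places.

At the steady state, Δk = 0, so s·k^α = (n + g + δ)·k.
So s / (n + g + δ) = (k*)^(1−α) = 2.03^0.72 = 1.6649.
Therefore n + g + δ = s / 1.6649 = 0.15 / 1.6649 = 0.0901, so n = 0.0901 − 0.085 = 0.0051.

n ≈ 0.005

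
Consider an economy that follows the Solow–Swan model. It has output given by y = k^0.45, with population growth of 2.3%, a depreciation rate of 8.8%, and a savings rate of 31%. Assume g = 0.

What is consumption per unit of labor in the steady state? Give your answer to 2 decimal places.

Steady state requires s·f(k) = (n + δ)·k, i.e. s·k^α = (n + δ)·k.
Dividing both sides by k: k^(1−α) = s / (n + δ).
k^0.55 = 0.31 / (0.023 + 0.088) = 0.31 / 0.111 = 2.7928
k* = 2.7928^(1/0.55) ≈ 6.4712
y* = (k*)^α = 6.4712^0.45 ≈ 2.3171
c* = (1 − s)·y* = (1 − 0.31) × 2.3171 ≈ 1.5988

c* = 1.60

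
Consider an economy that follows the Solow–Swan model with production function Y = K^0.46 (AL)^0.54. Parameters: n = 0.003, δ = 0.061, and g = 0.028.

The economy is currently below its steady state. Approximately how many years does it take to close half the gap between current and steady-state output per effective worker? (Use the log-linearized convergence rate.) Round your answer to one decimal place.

half-life ≈ 14.0 years

Near the steady state the convergence rate is λ = (1 − α)(n + g + δ).
λ = (1 − 0.46) × 0.092 = 0.54 × 0.092 = 0.04968
Half-life = ln 2 / λ = 0.6931 / 0.04968 ≈ 13.95 years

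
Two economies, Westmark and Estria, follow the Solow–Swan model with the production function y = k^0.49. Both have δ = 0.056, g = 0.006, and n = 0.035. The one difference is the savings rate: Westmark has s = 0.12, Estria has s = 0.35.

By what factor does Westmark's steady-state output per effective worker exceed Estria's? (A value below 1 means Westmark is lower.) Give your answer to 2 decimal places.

Steady-state y* = [s/(n + g + δ)]^(α/(1−α)), so the ratio is [ (s_W/(n + g + δ)_W) / (s_E/(n + g + δ)_E) ]^0.9608.
s_W/(n + g + δ)_W = 0.12/0.097 = 1.2371; s_E/(n + g + δ)_E = 0.35/0.097 = 3.6082.
Ratio = (1.2371/3.6082)^0.9608 = 0.3429^0.9608 ≈ 0.3576

ratio ≈ 0.36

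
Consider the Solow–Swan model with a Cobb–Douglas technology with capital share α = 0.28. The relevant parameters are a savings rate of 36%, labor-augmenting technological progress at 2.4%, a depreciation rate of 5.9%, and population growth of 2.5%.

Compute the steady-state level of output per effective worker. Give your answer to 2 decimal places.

In steady state, investment equals break-even investment: s·k^α = (n + g + δ)·k.
Dividing both sides by k: k^(1−α) = s / (n + g + δ).
k^0.72 = 0.36 / (0.025 + 0.024 + 0.059) = 0.36 / 0.108 = 3.3333
k* = 3.3333^(1/0.72) ≈ 5.3237
y* = (k*)^α = 5.3237^0.28 ≈ 1.5971

y* = 1.60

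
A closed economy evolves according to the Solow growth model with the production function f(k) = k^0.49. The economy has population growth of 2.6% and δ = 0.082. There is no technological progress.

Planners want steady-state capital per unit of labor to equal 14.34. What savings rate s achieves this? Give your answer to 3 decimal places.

s ≈ 0.420

Steady state requires s·f(k) = (n + δ)·k, i.e. s·k^α = (n + δ)·k.
So s / (n + δ) = (k*)^(1−α) = 14.34^0.51 = 3.8890.
Therefore s = 3.8890 × (n + δ) = 3.8890 × 0.108 = 0.4200.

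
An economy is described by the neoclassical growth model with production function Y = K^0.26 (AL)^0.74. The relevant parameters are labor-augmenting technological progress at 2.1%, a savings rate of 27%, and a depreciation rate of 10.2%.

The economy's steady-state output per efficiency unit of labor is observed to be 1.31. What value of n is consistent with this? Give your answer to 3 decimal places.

n ≈ 0.002

In steady state, investment equals break-even investment: s·k^α = (n + g + δ)·k.
Since y* = [s/(n + g + δ)]^(α/(1−α)), we have s/(n + g + δ) = (y*)^((1−α)/α) = 1.31^2.8462 = 2.1566.
Therefore n + g + δ = s / 2.1566 = 0.27 / 2.1566 = 0.1252, so n = 0.1252 − 0.123 = 0.0022.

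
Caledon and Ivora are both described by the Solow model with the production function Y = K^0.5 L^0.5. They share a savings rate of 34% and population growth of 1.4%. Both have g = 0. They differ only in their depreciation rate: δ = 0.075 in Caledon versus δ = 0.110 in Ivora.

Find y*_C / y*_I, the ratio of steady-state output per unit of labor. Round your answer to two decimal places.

Steady-state y* = [s/(n + δ)]^(α/(1−α)), so the ratio is [ (s_C/(n + δ)_C) / (s_I/(n + δ)_I) ]^1.
s_C/(n + δ)_C = 0.34/0.089 = 3.8202; s_I/(n + δ)_I = 0.34/0.124 = 2.7419.
Ratio = (3.8202/2.7419)^1 = 1.3933^1 ≈ 1.3933

ratio ≈ 1.39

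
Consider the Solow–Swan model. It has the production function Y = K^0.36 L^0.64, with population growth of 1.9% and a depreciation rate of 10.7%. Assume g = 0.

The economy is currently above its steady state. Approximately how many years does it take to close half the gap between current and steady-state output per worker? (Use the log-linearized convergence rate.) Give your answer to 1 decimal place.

t_½ ≈ 8.6 years

Near the steady state the convergence rate is λ = (1 − α)(n + δ).
λ = (1 − 0.36) × 0.126 = 0.64 × 0.126 = 0.08064
Half-life = ln 2 / λ = 0.6931 / 0.08064 ≈ 8.59 years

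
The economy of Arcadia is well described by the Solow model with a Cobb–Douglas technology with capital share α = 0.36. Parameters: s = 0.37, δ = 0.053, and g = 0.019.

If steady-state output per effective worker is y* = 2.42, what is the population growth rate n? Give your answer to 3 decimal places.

n ≈ 0.005

At the steady state, Δk = 0, so s·k^α = (n + g + δ)·k.
Since y* = [s/(n + g + δ)]^(α/(1−α)), we have s/(n + g + δ) = (y*)^((1−α)/α) = 2.42^1.7778 = 4.8122.
Therefore n + g + δ = s / 4.8122 = 0.37 / 4.8122 = 0.0769, so n = 0.0769 − 0.072 = 0.0049.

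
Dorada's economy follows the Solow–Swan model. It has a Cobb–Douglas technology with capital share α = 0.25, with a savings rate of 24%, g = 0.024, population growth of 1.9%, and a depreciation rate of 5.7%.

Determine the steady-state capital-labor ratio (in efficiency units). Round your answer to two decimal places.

In steady state, investment equals break-even investment: s·k^α = (n + g + δ)·k.
Rearranging, k^(1−α) = s / (n + g + δ).
k^0.75 = 0.24 / (0.019 + 0.024 + 0.057) = 0.24 / 0.100 = 2.4000
k* = 2.4000^(1/0.75) ≈ 3.2133

k* ≈ 3.21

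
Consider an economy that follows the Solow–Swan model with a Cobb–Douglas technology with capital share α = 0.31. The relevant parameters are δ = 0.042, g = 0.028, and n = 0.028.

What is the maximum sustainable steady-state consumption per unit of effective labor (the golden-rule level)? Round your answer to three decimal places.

c_gold ≈ 1.158

At the golden rule, f'(k) = n + g + δ, so α·k^(α−1) = n + g + δ and k_gold = (α/(n + g + δ))^(1/(1−α)).
k_gold = (0.31/0.098)^(1/0.69) = 3.1633^1.4493 ≈ 5.3071
c_gold = f(k_gold) − (n + g + δ)·k_gold = 1.6777 − 0.098×5.3071 ≈ 1.1576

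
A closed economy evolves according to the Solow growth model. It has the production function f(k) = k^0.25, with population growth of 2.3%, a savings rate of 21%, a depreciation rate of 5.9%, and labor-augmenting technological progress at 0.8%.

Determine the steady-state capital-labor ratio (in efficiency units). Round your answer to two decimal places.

At the steady state, Δk = 0, so s·k^α = (n + g + δ)·k.
Rearranging, k^(1−α) = s / (n + g + δ).
k^0.75 = 0.21 / (0.023 + 0.008 + 0.059) = 0.21 / 0.090 = 2.3333
k* = 2.3333^(1/0.75) ≈ 3.0948

k* ≈ 3.09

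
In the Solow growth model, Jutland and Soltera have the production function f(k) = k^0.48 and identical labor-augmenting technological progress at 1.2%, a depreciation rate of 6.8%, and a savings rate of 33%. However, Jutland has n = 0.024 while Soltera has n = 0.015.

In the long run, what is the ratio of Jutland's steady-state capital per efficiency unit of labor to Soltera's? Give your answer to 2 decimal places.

Steady-state k* = [s/(n + g + δ)]^(1/(1−α)), so the ratio is [ (s_J/(n + g + δ)_J) / (s_S/(n + g + δ)_S) ]^1.9231.
s_J/(n + g + δ)_J = 0.33/0.104 = 3.1731; s_S/(n + g + δ)_S = 0.33/0.095 = 3.4737.
Ratio = (3.1731/3.4737)^1.9231 = 0.9135^1.9231 ≈ 0.8403

k*_J / k*_S ≈ 0.84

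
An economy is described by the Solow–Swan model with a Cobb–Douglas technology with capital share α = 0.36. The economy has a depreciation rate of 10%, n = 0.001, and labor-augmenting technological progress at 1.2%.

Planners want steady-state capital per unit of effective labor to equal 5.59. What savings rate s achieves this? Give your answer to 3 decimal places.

At the steady state, Δk = 0, so s·k^α = (n + g + δ)·k.
So s / (n + g + δ) = (k*)^(1−α) = 5.59^0.64 = 3.0085.
Therefore s = 3.0085 × (n + g + δ) = 3.0085 × 0.113 = 0.3400.

s ≈ 0.340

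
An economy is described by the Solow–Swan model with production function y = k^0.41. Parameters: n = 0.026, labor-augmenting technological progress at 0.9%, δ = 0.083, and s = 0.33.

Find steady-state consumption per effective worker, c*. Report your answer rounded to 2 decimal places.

At the steady state, Δk = 0, so s·k^α = (n + g + δ)·k.
Dividing both sides by k: k^(1−α) = s / (n + g + δ).
k^0.59 = 0.33 / (0.026 + 0.009 + 0.083) = 0.33 / 0.118 = 2.7966
k* = 2.7966^(1/0.59) ≈ 5.7148
y* = (k*)^α = 5.7148^0.41 ≈ 2.0435
c* = (1 − s)·y* = (1 − 0.33) × 2.0435 ≈ 1.3691

c* = 1.37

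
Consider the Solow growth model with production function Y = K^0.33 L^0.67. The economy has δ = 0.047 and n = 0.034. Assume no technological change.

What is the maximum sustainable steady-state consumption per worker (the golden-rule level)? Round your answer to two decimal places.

At the golden rule, f'(k) = n + δ, so α·k^(α−1) = n + δ and k_gold = (α/(n + δ))^(1/(1−α)).
k_gold = (0.33/0.081)^(1/0.67) = 4.0741^1.4925 ≈ 8.1371
c_gold = f(k_gold) − (n + δ)·k_gold = 1.9974 − 0.081×8.1371 ≈ 1.3383

c_gold ≈ 1.34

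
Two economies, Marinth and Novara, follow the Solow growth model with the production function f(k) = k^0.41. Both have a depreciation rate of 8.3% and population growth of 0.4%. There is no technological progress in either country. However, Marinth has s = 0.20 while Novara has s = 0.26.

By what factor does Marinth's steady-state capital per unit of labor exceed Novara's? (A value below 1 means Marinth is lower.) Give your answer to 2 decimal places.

k*_M / k*_N ≈ 0.64

Steady-state k* = [s/(n + δ)]^(1/(1−α)), so the ratio is [ (s_M/(n + δ)_M) / (s_N/(n + δ)_N) ]^1.6949.
s_M/(n + δ)_M = 0.20/0.087 = 2.2989; s_N/(n + δ)_N = 0.26/0.087 = 2.9885.
Ratio = (2.2989/2.9885)^1.6949 = 0.7692^1.6949 ≈ 0.6410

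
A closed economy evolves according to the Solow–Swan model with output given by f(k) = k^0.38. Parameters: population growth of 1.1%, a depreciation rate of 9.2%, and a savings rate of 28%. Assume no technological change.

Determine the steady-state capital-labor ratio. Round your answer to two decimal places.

In steady state, investment equals break-even investment: s·k^α = (n + δ)·k.
Rearranging, k^(1−α) = s / (n + δ).
k^0.62 = 0.28 / (0.011 + 0.092) = 0.28 / 0.103 = 2.7184
k* = 2.7184^(1/0.62) ≈ 5.0177

k* ≈ 5.02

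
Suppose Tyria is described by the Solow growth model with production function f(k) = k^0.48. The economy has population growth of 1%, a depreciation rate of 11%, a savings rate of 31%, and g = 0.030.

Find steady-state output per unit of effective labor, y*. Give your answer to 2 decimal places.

Steady state requires s·f(k) = (n + g + δ)·k, i.e. s·k^α = (n + g + δ)·k.
Rearranging, k^(1−α) = s / (n + g + δ).
k^0.52 = 0.31 / (0.010 + 0.030 + 0.110) = 0.31 / 0.150 = 2.0667
k* = 2.0667^(1/0.52) ≈ 4.0393
y* = (k*)^α = 4.0393^0.48 ≈ 1.9545

y* ≈ 1.95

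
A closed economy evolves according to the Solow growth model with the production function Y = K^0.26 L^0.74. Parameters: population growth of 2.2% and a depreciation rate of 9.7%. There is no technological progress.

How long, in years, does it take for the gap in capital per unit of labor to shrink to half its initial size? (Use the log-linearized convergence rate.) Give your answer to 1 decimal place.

t_½ ≈ 7.9 years

Near the steady state the convergence rate is λ = (1 − α)(n + δ).
λ = (1 − 0.26) × 0.119 = 0.74 × 0.119 = 0.08806
Half-life = ln 2 / λ = 0.6931 / 0.08806 ≈ 7.87 years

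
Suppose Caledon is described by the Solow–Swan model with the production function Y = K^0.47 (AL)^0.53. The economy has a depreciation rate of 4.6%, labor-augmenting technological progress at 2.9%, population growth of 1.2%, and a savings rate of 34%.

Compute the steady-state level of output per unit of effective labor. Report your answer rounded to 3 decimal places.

y* ≈ 3.349

At the steady state, Δk = 0, so s·k^α = (n + g + δ)·k.
Dividing both sides by k: k^(1−α) = s / (n + g + δ).
k^0.53 = 0.34 / (0.012 + 0.029 + 0.046) = 0.34 / 0.087 = 3.9080
k* = 3.9080^(1/0.53) ≈ 13.0887
y* = (k*)^α = 13.0887^0.47 ≈ 3.3492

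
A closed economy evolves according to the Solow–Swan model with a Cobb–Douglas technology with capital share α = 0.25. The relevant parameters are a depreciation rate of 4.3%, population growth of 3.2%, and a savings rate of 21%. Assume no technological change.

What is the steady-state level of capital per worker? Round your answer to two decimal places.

k* = 3.95

Steady state requires s·f(k) = (n + δ)·k, i.e. s·k^α = (n + δ)·k.
Dividing both sides by k: k^(1−α) = s / (n + δ).
k^0.75 = 0.21 / (0.032 + 0.043) = 0.21 / 0.075 = 2.8000
k* = 2.8000^(1/0.75) ≈ 3.9465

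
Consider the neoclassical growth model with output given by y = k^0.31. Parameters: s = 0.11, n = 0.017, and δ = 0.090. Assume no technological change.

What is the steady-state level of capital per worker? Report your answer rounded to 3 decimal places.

k* = 1.041

In steady state, investment equals break-even investment: s·k^α = (n + δ)·k.
Rearranging, k^(1−α) = s / (n + δ).
k^0.69 = 0.11 / (0.017 + 0.090) = 0.11 / 0.107 = 1.0280
k* = 1.0280^(1/0.69) ≈ 1.0408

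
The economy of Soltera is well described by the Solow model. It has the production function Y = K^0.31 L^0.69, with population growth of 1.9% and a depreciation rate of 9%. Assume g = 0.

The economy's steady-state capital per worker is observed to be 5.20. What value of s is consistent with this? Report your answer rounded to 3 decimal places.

s ≈ 0.340

Steady state requires s·f(k) = (n + δ)·k, i.e. s·k^α = (n + δ)·k.
So s / (n + δ) = (k*)^(1−α) = 5.20^0.69 = 3.1192.
Therefore s = 3.1192 × (n + δ) = 3.1192 × 0.109 = 0.3400.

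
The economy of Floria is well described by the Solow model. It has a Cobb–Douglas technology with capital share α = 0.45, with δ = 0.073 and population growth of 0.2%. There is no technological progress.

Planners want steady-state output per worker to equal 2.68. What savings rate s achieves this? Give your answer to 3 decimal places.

s ≈ 0.250

In steady state, investment equals break-even investment: s·k^α = (n + δ)·k.
Since y* = [s/(n + δ)]^(α/(1−α)), we have s/(n + δ) = (y*)^((1−α)/α) = 2.68^1.2222 = 3.3363.
Therefore s = 3.3363 × (n + δ) = 3.3363 × 0.075 = 0.2502.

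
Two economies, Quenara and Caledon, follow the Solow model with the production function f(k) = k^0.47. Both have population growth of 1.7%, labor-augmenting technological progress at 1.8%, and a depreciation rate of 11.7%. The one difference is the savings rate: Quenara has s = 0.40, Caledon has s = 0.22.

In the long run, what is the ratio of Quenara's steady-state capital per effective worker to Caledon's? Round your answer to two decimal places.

k*_Q / k*_C ≈ 3.09

Steady-state k* = [s/(n + g + δ)]^(1/(1−α)), so the ratio is [ (s_Q/(n + g + δ)_Q) / (s_C/(n + g + δ)_C) ]^1.8868.
s_Q/(n + g + δ)_Q = 0.40/0.152 = 2.6316; s_C/(n + g + δ)_C = 0.22/0.152 = 1.4474.
Ratio = (2.6316/1.4474)^1.8868 = 1.8182^1.8868 ≈ 3.0895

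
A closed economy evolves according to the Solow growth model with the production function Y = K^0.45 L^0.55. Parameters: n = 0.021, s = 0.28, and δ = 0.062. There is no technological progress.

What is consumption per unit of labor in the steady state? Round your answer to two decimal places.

c* ≈ 1.95

In steady state, investment equals break-even investment: s·k^α = (n + δ)·k.
Rearranging, k^(1−α) = s / (n + δ).
k^0.55 = 0.28 / (0.021 + 0.062) = 0.28 / 0.083 = 3.3735
k* = 3.3735^(1/0.55) ≈ 9.1232
y* = (k*)^α = 9.1232^0.45 ≈ 2.7044
c* = (1 − s)·y* = (1 − 0.28) × 2.7044 ≈ 1.9472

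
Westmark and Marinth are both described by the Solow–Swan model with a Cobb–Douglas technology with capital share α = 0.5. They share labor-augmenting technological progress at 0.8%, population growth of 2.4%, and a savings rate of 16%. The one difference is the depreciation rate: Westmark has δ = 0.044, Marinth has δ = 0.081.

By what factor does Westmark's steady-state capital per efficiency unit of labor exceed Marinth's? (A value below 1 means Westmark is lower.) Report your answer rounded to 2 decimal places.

k*_W / k*_M ≈ 2.21

Steady-state k* = [s/(n + g + δ)]^(1/(1−α)), so the ratio is [ (s_W/(n + g + δ)_W) / (s_M/(n + g + δ)_M) ]^2.
s_W/(n + g + δ)_W = 0.16/0.076 = 2.1053; s_M/(n + g + δ)_M = 0.16/0.113 = 1.4159.
Ratio = (2.1053/1.4159)^2 = 1.4869^2 ≈ 2.2109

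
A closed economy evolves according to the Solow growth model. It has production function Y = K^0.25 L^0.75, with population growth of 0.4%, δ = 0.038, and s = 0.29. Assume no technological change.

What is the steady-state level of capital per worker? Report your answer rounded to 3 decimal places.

At the steady state, Δk = 0, so s·k^α = (n + δ)·k.
Rearranging, k^(1−α) = s / (n + δ).
k^0.75 = 0.29 / (0.004 + 0.038) = 0.29 / 0.042 = 6.9048
k* = 6.9048^(1/0.75) ≈ 13.1483

k* ≈ 13.148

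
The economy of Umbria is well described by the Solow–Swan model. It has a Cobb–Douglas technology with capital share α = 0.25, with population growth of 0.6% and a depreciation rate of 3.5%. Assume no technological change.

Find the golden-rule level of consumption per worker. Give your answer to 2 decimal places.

c_gold ≈ 1.37

At the golden rule, f'(k) = n + δ, so α·k^(α−1) = n + δ and k_gold = (α/(n + δ))^(1/(1−α)).
k_gold = (0.25/0.041)^(1/0.75) = 6.0976^1.3333 ≈ 11.1392
c_gold = f(k_gold) − (n + δ)·k_gold = 1.8269 − 0.041×11.1392 ≈ 1.3702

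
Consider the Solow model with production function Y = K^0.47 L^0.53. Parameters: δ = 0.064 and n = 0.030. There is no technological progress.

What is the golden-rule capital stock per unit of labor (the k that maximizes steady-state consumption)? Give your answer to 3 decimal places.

k_gold ≈ 20.836

The golden rule sets f'(k) = n + δ, i.e. α·k^(α−1) = n + δ.
So k^(1−α) = α / (n + δ) = 0.47 / 0.094 = 5.0000.
k_gold = 5.0000^(1/0.53) ≈ 20.8359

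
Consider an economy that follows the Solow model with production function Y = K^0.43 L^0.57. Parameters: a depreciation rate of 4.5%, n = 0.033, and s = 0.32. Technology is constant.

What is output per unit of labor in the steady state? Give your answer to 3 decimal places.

At the steady state, Δk = 0, so s·k^α = (n + δ)·k.
Rearranging, k^(1−α) = s / (n + δ).
k^0.57 = 0.32 / (0.033 + 0.045) = 0.32 / 0.078 = 4.1026
k* = 4.1026^(1/0.57) ≈ 11.8999
y* = (k*)^α = 11.8999^0.43 ≈ 2.9006

y* = 2.901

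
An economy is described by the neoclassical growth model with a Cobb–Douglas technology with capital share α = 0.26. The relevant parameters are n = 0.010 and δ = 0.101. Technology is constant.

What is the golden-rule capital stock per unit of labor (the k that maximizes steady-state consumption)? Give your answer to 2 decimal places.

k_gold ≈ 3.16

The golden rule sets f'(k) = n + δ, i.e. α·k^(α−1) = n + δ.
So k^(1−α) = α / (n + δ) = 0.26 / 0.111 = 2.3423.
k_gold = 2.3423^(1/0.74) ≈ 3.1588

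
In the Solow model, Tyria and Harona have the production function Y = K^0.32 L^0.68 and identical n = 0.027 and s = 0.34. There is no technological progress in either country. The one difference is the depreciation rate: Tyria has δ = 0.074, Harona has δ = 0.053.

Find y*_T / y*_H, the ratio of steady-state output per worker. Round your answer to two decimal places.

y*_T / y*_H ≈ 0.90

Steady-state y* = [s/(n + δ)]^(α/(1−α)), so the ratio is [ (s_T/(n + δ)_T) / (s_H/(n + δ)_H) ]^0.4706.
s_T/(n + δ)_T = 0.34/0.101 = 3.3663; s_H/(n + δ)_H = 0.34/0.080 = 4.2500.
Ratio = (3.3663/4.2500)^0.4706 = 0.7921^0.4706 ≈ 0.8961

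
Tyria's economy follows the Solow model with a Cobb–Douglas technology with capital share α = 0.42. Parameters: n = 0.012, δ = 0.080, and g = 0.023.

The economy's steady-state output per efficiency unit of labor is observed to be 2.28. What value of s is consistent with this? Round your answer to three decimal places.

s ≈ 0.359

In steady state, investment equals break-even investment: s·k^α = (n + g + δ)·k.
Since y* = [s/(n + g + δ)]^(α/(1−α)), we have s/(n + g + δ) = (y*)^((1−α)/α) = 2.28^1.381 = 3.1211.
Therefore s = 3.1211 × (n + g + δ) = 3.1211 × 0.115 = 0.3589.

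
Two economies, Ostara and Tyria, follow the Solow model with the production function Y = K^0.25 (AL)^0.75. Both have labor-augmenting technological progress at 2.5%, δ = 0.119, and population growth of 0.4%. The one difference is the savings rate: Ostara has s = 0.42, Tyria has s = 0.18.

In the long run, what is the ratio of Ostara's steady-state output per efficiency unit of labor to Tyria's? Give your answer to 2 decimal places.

ratio ≈ 1.33

Steady-state y* = [s/(n + g + δ)]^(α/(1−α)), so the ratio is [ (s_O/(n + g + δ)_O) / (s_T/(n + g + δ)_T) ]^0.3333.
s_O/(n + g + δ)_O = 0.42/0.148 = 2.8378; s_T/(n + g + δ)_T = 0.18/0.148 = 1.2162.
Ratio = (2.8378/1.2162)^0.3333 = 2.3333^0.3333 ≈ 1.3263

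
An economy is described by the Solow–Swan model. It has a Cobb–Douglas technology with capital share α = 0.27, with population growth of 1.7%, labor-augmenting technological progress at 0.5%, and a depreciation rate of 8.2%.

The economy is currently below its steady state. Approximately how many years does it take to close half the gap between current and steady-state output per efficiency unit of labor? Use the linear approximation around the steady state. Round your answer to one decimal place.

t_½ ≈ 9.1 years

Near the steady state the convergence rate is λ = (1 − α)(n + g + δ).
λ = (1 − 0.27) × 0.104 = 0.73 × 0.104 = 0.07592
Half-life = ln 2 / λ = 0.6931 / 0.07592 ≈ 9.13 years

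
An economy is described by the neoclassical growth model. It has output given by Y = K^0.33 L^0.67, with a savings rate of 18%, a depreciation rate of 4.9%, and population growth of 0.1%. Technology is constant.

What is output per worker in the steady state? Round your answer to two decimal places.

y* ≈ 1.88

In steady state, investment equals break-even investment: s·k^α = (n + δ)·k.
Dividing both sides by k: k^(1−α) = s / (n + δ).
k^0.67 = 0.18 / (0.001 + 0.049) = 0.18 / 0.050 = 3.6000
k* = 3.6000^(1/0.67) ≈ 6.7655
y* = (k*)^α = 6.7655^0.33 ≈ 1.8793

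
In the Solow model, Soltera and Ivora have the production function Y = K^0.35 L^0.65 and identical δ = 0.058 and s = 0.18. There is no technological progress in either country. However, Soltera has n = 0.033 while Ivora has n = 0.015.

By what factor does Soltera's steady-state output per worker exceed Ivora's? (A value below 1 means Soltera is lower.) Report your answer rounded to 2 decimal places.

Steady-state y* = [s/(n + δ)]^(α/(1−α)), so the ratio is [ (s_S/(n + δ)_S) / (s_I/(n + δ)_I) ]^0.5385.
s_S/(n + δ)_S = 0.18/0.091 = 1.9780; s_I/(n + δ)_I = 0.18/0.073 = 2.4658.
Ratio = (1.9780/2.4658)^0.5385 = 0.8022^0.5385 ≈ 0.8881

ratio ≈ 0.89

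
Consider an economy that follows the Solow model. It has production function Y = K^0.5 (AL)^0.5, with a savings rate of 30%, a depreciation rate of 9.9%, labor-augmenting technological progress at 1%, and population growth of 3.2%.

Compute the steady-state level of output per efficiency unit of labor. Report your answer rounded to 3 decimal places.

y* = 2.128

At the steady state, Δk = 0, so s·k^α = (n + g + δ)·k.
Rearranging, k^(1−α) = s / (n + g + δ).
k^0.5 = 0.30 / (0.032 + 0.010 + 0.099) = 0.30 / 0.141 = 2.1277
k* = 2.1277^(1/0.5) ≈ 4.5271
y* = (k*)^α = 4.5271^0.5 ≈ 2.1277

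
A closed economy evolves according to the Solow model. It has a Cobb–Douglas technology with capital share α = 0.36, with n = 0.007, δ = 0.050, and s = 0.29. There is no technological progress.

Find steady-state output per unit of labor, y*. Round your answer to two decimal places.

y* ≈ 2.50

Steady state requires s·f(k) = (n + δ)·k, i.e. s·k^α = (n + δ)·k.
Dividing both sides by k: k^(1−α) = s / (n + δ).
k^0.64 = 0.29 / (0.007 + 0.050) = 0.29 / 0.057 = 5.0877
k* = 5.0877^(1/0.64) ≈ 12.7040
y* = (k*)^α = 12.7040^0.36 ≈ 2.4970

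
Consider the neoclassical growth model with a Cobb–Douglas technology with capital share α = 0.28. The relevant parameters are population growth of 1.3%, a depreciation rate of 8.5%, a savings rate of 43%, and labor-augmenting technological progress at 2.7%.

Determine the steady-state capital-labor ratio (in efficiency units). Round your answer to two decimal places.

k* ≈ 5.56

Steady state requires s·f(k) = (n + g + δ)·k, i.e. s·k^α = (n + g + δ)·k.
Rearranging, k^(1−α) = s / (n + g + δ).
k^0.72 = 0.43 / (0.013 + 0.027 + 0.085) = 0.43 / 0.125 = 3.4400
k* = 3.4400^(1/0.72) ≈ 5.5619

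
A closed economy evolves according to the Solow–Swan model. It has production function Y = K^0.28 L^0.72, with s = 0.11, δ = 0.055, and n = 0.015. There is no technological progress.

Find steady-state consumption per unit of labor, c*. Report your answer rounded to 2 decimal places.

Steady state requires s·f(k) = (n + δ)·k, i.e. s·k^α = (n + δ)·k.
Rearranging, k^(1−α) = s / (n + δ).
k^0.72 = 0.11 / (0.015 + 0.055) = 0.11 / 0.070 = 1.5714
k* = 1.5714^(1/0.72) ≈ 1.8734
y* = (k*)^α = 1.8734^0.28 ≈ 1.1922
c* = (1 − s)·y* = (1 − 0.11) × 1.1922 ≈ 1.0611

c* ≈ 1.06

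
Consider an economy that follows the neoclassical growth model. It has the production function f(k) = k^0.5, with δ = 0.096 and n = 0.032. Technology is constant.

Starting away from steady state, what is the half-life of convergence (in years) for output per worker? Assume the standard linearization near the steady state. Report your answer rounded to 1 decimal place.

Near the steady state the convergence rate is λ = (1 − α)(n + δ).
λ = (1 − 0.5) × 0.128 = 0.5 × 0.128 = 0.0640
Half-life = ln 2 / λ = 0.6931 / 0.0640 ≈ 10.83 years

t_½ ≈ 10.8 years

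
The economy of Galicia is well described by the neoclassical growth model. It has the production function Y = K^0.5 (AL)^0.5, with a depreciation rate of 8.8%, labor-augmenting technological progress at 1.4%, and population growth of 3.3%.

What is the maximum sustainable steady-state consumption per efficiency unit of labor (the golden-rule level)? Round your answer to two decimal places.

c_gold ≈ 1.85

At the golden rule, f'(k) = n + g + δ, so α·k^(α−1) = n + g + δ and k_gold = (α/(n + g + δ))^(1/(1−α)).
k_gold = (0.5/0.135)^(1/0.5) = 3.7037^2 ≈ 13.7174
c_gold = f(k_gold) − (n + g + δ)·k_gold = 3.7037 − 0.135×13.7174 ≈ 1.8519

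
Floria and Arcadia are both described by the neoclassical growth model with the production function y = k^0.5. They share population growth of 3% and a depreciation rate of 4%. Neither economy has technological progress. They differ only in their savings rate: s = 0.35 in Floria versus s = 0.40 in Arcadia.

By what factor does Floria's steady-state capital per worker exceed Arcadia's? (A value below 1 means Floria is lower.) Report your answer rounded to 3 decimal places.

Steady-state k* = [s/(n + δ)]^(1/(1−α)), so the ratio is [ (s_F/(n + δ)_F) / (s_A/(n + δ)_A) ]^2.
s_F/(n + δ)_F = 0.35/0.070 = 5.0000; s_A/(n + δ)_A = 0.40/0.070 = 5.7143.
Ratio = (5.0000/5.7143)^2 = 0.8750^2 ≈ 0.7656

k*_F / k*_A ≈ 0.766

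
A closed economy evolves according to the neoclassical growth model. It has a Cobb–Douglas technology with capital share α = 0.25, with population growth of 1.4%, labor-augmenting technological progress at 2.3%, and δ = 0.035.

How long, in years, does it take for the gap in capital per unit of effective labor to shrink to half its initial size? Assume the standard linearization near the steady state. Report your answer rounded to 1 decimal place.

about 12.8 years

Near the steady state the convergence rate is λ = (1 − α)(n + g + δ).
λ = (1 − 0.25) × 0.072 = 0.75 × 0.072 = 0.0540
Half-life = ln 2 / λ = 0.6931 / 0.0540 ≈ 12.84 years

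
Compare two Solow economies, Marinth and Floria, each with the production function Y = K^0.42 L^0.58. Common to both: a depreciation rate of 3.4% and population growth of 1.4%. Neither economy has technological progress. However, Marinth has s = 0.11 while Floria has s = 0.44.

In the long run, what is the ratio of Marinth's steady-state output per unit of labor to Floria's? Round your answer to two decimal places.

y*_M / y*_F ≈ 0.37

Steady-state y* = [s/(n + δ)]^(α/(1−α)), so the ratio is [ (s_M/(n + δ)_M) / (s_F/(n + δ)_F) ]^0.7241.
s_M/(n + δ)_M = 0.11/0.048 = 2.2917; s_F/(n + δ)_F = 0.44/0.048 = 9.1667.
Ratio = (2.2917/9.1667)^0.7241 = 0.2500^0.7241 ≈ 0.3665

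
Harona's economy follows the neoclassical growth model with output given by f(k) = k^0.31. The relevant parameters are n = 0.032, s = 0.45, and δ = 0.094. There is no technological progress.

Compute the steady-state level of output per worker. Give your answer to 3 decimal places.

y* = 1.772

Steady state requires s·f(k) = (n + δ)·k, i.e. s·k^α = (n + δ)·k.
Dividing both sides by k: k^(1−α) = s / (n + δ).
k^0.69 = 0.45 / (0.032 + 0.094) = 0.45 / 0.126 = 3.5714
k* = 3.5714^(1/0.69) ≈ 6.3273
y* = (k*)^α = 6.3273^0.31 ≈ 1.7716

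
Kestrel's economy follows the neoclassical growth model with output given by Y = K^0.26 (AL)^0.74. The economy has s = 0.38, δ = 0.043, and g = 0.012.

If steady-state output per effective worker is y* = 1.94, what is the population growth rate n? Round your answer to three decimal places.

Steady state requires s·f(k) = (n + g + δ)·k, i.e. s·k^α = (n + g + δ)·k.
Since y* = [s/(n + g + δ)]^(α/(1−α)), we have s/(n + g + δ) = (y*)^((1−α)/α) = 1.94^2.8462 = 6.5939.
Therefore n + g + δ = s / 6.5939 = 0.38 / 6.5939 = 0.0576, so n = 0.0576 − 0.055 = 0.0026.

n ≈ 0.003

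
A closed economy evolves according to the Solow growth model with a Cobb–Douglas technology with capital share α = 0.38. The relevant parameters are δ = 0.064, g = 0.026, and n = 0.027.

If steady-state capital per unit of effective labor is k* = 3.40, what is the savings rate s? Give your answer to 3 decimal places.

s ≈ 0.250

In steady state, investment equals break-even investment: s·k^α = (n + g + δ)·k.
So s / (n + g + δ) = (k*)^(1−α) = 3.40^0.62 = 2.1356.
Therefore s = 2.1356 × (n + g + δ) = 2.1356 × 0.117 = 0.2499.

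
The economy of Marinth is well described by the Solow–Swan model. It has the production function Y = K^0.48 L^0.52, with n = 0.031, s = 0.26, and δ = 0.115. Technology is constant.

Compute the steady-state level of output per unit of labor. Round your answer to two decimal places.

y* = 1.70

At the steady state, Δk = 0, so s·k^α = (n + δ)·k.
Rearranging, k^(1−α) = s / (n + δ).
k^0.52 = 0.26 / (0.031 + 0.115) = 0.26 / 0.146 = 1.7808
k* = 1.7808^(1/0.52) ≈ 3.0336
y* = (k*)^α = 3.0336^0.48 ≈ 1.7035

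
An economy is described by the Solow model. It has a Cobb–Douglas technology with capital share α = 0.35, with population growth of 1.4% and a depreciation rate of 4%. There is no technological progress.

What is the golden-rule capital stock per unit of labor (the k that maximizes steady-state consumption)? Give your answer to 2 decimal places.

k_gold ≈ 17.73

The golden rule sets f'(k) = n + δ, i.e. α·k^(α−1) = n + δ.
So k^(1−α) = α / (n + δ) = 0.35 / 0.054 = 6.4815.
k_gold = 6.4815^(1/0.65) ≈ 17.7309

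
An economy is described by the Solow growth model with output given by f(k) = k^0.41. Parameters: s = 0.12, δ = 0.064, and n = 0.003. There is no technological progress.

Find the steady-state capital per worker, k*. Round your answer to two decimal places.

In steady state, investment equals break-even investment: s·k^α = (n + δ)·k.
Rearranging, k^(1−α) = s / (n + δ).
k^0.59 = 0.12 / (0.003 + 0.064) = 0.12 / 0.067 = 1.7910
k* = 1.7910^(1/0.59) ≈ 2.6852

k* ≈ 2.69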